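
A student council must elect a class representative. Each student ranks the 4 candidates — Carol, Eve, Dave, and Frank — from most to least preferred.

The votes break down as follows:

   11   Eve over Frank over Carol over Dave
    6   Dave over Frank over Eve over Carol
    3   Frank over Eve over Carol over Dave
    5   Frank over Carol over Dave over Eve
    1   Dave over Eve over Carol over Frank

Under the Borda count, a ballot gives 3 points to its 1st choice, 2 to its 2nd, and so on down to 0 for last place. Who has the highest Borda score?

Frank

Borda scores:
  Carol: 11·1 + 6·0 + 3·1 + 5·2 + 1 = 25
  Eve: 11·3 + 6·1 + 3·2 + 5·0 + 2 = 47
  Dave: 11·0 + 6·3 + 3·0 + 5·1 + 3 = 26
  Frank: 11·2 + 6·2 + 3·3 + 5·3 + 0 = 58
Frank has the highest total.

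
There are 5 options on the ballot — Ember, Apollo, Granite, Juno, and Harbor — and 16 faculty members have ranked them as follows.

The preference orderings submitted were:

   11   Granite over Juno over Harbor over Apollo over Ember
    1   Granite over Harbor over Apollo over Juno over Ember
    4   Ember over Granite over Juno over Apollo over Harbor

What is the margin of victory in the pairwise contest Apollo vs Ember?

Ballots ranking Apollo above Ember: 11+1 = 12.
Ballots ranking Ember above Apollo: 4.
Apollo wins 12–4, a margin of 8.

8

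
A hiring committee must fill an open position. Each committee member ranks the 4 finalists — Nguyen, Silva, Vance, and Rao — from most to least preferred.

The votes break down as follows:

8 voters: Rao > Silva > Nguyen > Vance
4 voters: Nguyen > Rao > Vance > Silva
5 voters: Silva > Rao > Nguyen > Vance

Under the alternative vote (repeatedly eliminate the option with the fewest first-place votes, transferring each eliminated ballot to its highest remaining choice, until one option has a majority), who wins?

Round 1: Rao 8, Silva 5, Nguyen 4, Vance 0. Vance has the fewest and is eliminated.
Round 2: Rao 8, Silva 5, Nguyen 4. Nguyen has the fewest and is eliminated.
Round 3: Rao 12, Silva 5. Rao has a majority.

Rao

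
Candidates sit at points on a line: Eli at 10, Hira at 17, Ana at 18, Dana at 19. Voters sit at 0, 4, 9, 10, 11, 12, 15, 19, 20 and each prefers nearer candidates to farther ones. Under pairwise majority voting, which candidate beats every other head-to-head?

Eli

With single-peaked preferences on a line, the Condorcet winner is the candidate closest to the median voter.
The median voter (position 11) is closest to Eli at 10.
Check: Eli vs Ana — voters closer to Eli: 6 of 9.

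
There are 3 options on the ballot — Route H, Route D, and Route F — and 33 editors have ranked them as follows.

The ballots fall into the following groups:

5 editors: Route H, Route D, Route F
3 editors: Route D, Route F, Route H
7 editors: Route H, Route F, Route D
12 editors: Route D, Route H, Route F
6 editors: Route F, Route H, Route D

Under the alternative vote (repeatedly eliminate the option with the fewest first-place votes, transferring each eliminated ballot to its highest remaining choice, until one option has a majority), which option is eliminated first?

Round 1: Route D 15, Route H 12, Route F 6. Route F has the fewest and is eliminated.
Round 2: Route H 18, Route D 15. Route H has a majority.

Route F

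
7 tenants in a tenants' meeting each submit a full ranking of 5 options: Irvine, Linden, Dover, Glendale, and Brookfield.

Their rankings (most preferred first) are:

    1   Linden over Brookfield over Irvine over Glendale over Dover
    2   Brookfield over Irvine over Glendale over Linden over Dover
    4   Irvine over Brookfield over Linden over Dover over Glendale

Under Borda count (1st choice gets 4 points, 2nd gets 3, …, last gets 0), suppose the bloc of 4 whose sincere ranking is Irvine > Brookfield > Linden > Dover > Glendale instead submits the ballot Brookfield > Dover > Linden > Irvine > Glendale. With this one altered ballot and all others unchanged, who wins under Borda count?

Brookfield

Borda totals with the altered ballot: Irvine 12, Linden 14, Dover 12, Glendale 5, Brookfield 27.
The switch changes the winner from Irvine to Brookfield.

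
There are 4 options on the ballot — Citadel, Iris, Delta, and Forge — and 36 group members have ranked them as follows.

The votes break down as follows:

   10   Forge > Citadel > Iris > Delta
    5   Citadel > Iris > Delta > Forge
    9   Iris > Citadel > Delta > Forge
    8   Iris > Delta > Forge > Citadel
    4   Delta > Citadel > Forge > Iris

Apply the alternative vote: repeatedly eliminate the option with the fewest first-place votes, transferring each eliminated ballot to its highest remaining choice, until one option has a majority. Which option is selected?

Iris

Round 1: Iris 17, Forge 10, Citadel 5, Delta 4. Delta has the fewest and is eliminated.
Round 2: Iris 17, Forge 10, Citadel 9. Citadel has the fewest and is eliminated.
Round 3: Iris 22, Forge 14. Iris has a majority.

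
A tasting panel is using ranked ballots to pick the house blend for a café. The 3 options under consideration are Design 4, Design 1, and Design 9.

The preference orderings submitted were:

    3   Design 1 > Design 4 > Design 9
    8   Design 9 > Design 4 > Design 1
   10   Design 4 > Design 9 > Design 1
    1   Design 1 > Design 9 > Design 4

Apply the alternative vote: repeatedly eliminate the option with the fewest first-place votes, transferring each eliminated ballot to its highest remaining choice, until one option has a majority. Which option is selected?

Design 4

Round 1: Design 4 10, Design 9 8, Design 1 4. Design 1 has the fewest and is eliminated.
Round 2: Design 4 13, Design 9 9. Design 4 has a majority.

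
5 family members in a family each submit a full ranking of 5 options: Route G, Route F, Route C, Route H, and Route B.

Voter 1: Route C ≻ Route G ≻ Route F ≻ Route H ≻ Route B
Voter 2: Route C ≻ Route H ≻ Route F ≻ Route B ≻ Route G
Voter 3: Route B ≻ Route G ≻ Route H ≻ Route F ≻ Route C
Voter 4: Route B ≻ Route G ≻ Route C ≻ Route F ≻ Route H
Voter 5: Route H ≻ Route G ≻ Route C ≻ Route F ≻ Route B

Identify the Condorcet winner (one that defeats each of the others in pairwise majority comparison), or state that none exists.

None — there is no Condorcet winner

Head-to-head results (5 voters total):
Route G vs Route F: Route G wins 4–1.
Route G vs Route C: Route G wins 3–2.
Route G vs Route H: Route G wins 3–2.
Route G vs Route B: Route B wins 3–2.
Route F vs Route C: Route C wins 4–1.
Route F vs Route H: Route H wins 3–2.
Route F vs Route B: Route F wins 3–2.
Route C vs Route H: Route C wins 3–2.
Route C vs Route B: Route C wins 3–2.
Route H vs Route B: Route H wins 3–2.
No candidate beats all others: Route G beats Route F beats Route B beats Route G, a majority cycle.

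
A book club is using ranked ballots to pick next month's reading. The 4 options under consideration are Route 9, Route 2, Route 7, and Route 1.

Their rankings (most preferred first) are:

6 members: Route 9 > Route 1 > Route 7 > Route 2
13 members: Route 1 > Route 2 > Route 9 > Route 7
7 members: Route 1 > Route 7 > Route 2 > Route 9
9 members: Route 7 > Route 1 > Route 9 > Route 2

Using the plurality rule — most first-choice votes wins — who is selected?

Route 1

First-place vote totals:
  Route 9: 6
  Route 2: 0
  Route 7: 9
  Route 1: 20
Route 1 has the most first-place votes.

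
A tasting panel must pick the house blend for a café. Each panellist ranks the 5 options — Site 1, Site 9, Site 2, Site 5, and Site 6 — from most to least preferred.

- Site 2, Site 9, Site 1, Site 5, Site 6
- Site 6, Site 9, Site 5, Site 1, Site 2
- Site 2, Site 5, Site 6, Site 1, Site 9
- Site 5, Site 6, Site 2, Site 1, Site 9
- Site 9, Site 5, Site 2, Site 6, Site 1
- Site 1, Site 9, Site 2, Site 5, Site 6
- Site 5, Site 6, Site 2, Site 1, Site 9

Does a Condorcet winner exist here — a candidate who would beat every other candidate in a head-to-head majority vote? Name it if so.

Head-to-head results (7 voters total):
Site 1 vs Site 9: Site 1 wins 4–3.
Site 1 vs Site 2: Site 2 wins 5–2.
Site 1 vs Site 5: Site 5 wins 5–2.
Site 1 vs Site 6: Site 6 wins 5–2.
Site 9 vs Site 2: Site 2 wins 4–3.
Site 9 vs Site 5: Site 9 wins 4–3.
Site 9 vs Site 6: Site 6 wins 4–3.
Site 2 vs Site 5: Site 5 wins 4–3.
Site 2 vs Site 6: Site 2 wins 4–3.
Site 5 vs Site 6: Site 5 wins 6–1.
No candidate beats all others: Site 1 beats Site 9 beats Site 5 beats Site 1, a majority cycle.

There is no Condorcet winner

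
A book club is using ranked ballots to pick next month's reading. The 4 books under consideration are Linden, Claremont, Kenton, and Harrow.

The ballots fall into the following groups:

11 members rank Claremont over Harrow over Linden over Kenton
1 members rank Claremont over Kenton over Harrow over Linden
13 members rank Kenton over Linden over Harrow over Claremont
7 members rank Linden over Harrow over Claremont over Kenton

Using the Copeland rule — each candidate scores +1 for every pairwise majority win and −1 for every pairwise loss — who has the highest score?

Pairwise results:
  Linden vs Claremont: Linden wins 20–12.
  Linden vs Kenton: Linden wins 18–14.
  Linden vs Harrow: Linden wins 20–12.
  Claremont vs Kenton: Claremont wins 19–13.
  Claremont vs Harrow: Harrow wins 20–12.
  Kenton vs Harrow: Harrow wins 18–14.
Copeland scores (wins − losses):
  Linden: 3 − 0 = 3
  Claremont: 1 − 2 = -1
  Kenton: 0 − 3 = -3
  Harrow: 2 − 1 = 1
Linden has the best Copeland score.

Linden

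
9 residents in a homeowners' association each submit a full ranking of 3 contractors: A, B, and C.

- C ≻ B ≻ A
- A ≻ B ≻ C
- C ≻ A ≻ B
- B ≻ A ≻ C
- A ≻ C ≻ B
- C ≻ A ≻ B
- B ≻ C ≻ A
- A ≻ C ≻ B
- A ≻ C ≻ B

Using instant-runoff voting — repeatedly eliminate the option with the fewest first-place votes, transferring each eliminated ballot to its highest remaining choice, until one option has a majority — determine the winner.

Round 1: A 4, C 3, B 2. B has the fewest and is eliminated.
Round 2: A 5, C 4. A has a majority.

A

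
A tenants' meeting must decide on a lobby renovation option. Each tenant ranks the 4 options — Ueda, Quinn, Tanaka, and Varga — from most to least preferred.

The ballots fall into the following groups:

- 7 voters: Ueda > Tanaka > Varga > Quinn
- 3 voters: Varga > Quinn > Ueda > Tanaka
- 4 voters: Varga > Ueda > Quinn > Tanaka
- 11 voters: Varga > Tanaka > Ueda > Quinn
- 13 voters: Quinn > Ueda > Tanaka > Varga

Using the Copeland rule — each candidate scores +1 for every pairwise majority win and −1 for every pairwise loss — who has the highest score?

Ueda

Pairwise results:
  Ueda vs Quinn: Ueda wins 22–16.
  Ueda vs Tanaka: Ueda wins 27–11.
  Ueda vs Varga: Ueda wins 20–18.
  Quinn vs Tanaka: Quinn wins 20–18.
  Quinn vs Varga: Varga wins 25–13.
  Tanaka vs Varga: Tanaka wins 20–18.
Copeland scores (wins − losses):
  Ueda: 3 − 0 = 3
  Quinn: 1 − 2 = -1
  Tanaka: 1 − 2 = -1
  Varga: 1 − 2 = -1
Ueda has the best Copeland score.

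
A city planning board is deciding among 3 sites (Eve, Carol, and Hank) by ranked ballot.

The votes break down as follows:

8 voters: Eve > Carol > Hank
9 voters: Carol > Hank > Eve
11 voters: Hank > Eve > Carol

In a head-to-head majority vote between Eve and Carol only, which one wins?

Eve

Ballots ranking Eve above Carol: 8+11 = 19.
Ballots ranking Carol above Eve: 9.
Eve wins the head-to-head, 19–9.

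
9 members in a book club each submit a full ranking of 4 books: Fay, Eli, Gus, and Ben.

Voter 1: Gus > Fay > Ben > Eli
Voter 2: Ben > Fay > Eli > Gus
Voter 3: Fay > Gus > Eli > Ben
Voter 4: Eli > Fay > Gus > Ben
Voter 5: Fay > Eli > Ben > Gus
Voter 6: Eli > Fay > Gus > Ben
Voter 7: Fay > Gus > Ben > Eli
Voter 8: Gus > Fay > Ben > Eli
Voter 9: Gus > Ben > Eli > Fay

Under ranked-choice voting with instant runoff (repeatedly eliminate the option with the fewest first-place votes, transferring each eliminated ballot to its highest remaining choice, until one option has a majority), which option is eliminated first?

Round 1: Fay 3, Gus 3, Eli 2, Ben 1. Ben has the fewest and is eliminated.
Round 2: Fay 4, Gus 3, Eli 2. Eli has the fewest and is eliminated.
Round 3: Fay 6, Gus 3. Fay has a majority.

Ben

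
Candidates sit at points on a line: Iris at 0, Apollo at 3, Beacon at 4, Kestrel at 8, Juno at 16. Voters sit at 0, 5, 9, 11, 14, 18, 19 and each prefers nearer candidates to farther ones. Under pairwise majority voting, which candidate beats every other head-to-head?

Kestrel

With single-peaked preferences on a line, the Condorcet winner is the candidate closest to the median voter.
The median voter (position 11) is closest to Kestrel at 8.
Check: Kestrel vs Juno — voters closer to Kestrel: 4 of 7.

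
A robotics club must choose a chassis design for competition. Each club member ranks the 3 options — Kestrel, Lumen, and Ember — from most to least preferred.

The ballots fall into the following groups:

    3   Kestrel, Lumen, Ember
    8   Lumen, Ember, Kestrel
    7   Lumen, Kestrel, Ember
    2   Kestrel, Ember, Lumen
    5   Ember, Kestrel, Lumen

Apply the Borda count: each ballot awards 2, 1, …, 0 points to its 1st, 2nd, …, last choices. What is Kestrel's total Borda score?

22

Borda scores:
  Kestrel: 3·2 + 8·0 + 7·1 + 2·2 + 5·1 = 22
  Lumen: 3·1 + 8·2 + 7·2 + 2·0 + 5·0 = 33
  Ember: 3·0 + 8·1 + 7·0 + 2·1 + 5·2 = 20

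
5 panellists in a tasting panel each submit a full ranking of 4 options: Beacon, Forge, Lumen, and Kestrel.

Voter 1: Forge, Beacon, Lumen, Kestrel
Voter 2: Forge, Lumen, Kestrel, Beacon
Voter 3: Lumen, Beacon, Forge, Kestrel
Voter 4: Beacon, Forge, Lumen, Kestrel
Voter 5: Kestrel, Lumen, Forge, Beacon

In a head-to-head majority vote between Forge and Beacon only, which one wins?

Ballots ranking Forge above Beacon: 3.
Ballots ranking Beacon above Forge: 2.
Forge wins the head-to-head, 3–2.

Forge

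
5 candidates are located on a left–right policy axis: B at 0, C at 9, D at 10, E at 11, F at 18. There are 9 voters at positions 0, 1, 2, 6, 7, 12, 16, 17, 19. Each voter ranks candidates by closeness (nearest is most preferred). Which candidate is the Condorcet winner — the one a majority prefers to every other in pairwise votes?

C

With single-peaked preferences on a line, the Condorcet winner is the candidate closest to the median voter.
The median voter (position 7) is closest to C at 9.
Check: C vs E — voters closer to C: 5 of 9.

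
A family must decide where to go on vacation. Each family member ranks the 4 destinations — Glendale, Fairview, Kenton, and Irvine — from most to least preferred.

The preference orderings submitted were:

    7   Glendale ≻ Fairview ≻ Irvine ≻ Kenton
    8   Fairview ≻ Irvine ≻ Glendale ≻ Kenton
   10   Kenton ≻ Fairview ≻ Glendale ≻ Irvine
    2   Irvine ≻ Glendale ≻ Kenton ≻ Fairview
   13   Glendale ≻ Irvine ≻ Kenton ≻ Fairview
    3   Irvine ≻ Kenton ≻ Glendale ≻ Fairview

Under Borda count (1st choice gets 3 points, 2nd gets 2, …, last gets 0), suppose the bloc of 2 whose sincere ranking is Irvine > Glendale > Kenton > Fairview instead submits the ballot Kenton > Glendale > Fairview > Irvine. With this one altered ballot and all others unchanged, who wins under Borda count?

Borda totals with the altered ballot: Glendale 85, Fairview 60, Kenton 55, Irvine 58.
The winner is unchanged: still Glendale.

Glendale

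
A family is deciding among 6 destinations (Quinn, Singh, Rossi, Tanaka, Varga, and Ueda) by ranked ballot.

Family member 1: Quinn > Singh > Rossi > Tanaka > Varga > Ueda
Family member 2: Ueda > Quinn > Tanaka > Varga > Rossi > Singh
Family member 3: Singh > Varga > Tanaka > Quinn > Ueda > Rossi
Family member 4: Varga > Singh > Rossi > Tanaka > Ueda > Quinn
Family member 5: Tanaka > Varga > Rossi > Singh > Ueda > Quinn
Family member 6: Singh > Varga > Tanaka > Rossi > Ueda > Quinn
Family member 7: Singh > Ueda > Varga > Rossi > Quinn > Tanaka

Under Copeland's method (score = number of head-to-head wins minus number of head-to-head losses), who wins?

Singh

Pairwise results:
  Quinn vs Singh: Singh wins 5–2.
  Quinn vs Rossi: Rossi wins 4–3.
  Quinn vs Tanaka: Tanaka wins 4–3.
  Quinn vs Varga: Varga wins 5–2.
  Quinn vs Ueda: Ueda wins 5–2.
  Singh vs Rossi: Singh wins 5–2.
  Singh vs Tanaka: Singh wins 5–2.
  Singh vs Varga: Singh wins 4–3.
  Singh vs Ueda: Singh wins 6–1.
  Rossi vs Tanaka: Tanaka wins 4–3.
  Rossi vs Varga: Varga wins 6–1.
  Rossi vs Ueda: Rossi wins 4–3.
  Tanaka vs Varga: Varga wins 4–3.
  Tanaka vs Ueda: Tanaka wins 5–2.
  Varga vs Ueda: Varga wins 5–2.
Copeland scores (wins − losses):
  Quinn: 0 − 5 = -5
  Singh: 5 − 0 = 5
  Rossi: 2 − 3 = -1
  Tanaka: 3 − 2 = 1
  Varga: 4 − 1 = 3
  Ueda: 1 − 4 = -3
Singh has the best Copeland score.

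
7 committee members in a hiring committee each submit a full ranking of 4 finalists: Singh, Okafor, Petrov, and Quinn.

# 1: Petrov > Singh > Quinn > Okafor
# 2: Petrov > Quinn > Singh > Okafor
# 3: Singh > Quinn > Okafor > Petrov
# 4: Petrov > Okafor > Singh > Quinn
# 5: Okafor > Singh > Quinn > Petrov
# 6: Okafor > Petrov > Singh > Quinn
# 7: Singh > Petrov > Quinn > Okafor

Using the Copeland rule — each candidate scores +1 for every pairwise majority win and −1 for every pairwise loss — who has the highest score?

Petrov

Pairwise results:
  Singh vs Okafor: Singh wins 4–3.
  Singh vs Petrov: Petrov wins 4–3.
  Singh vs Quinn: Singh wins 6–1.
  Okafor vs Petrov: Petrov wins 4–3.
  Okafor vs Quinn: Quinn wins 4–3.
  Petrov vs Quinn: Petrov wins 5–2.
Copeland scores (wins − losses):
  Singh: 2 − 1 = 1
  Okafor: 0 − 3 = -3
  Petrov: 3 − 0 = 3
  Quinn: 1 − 2 = -1
Petrov has the best Copeland score.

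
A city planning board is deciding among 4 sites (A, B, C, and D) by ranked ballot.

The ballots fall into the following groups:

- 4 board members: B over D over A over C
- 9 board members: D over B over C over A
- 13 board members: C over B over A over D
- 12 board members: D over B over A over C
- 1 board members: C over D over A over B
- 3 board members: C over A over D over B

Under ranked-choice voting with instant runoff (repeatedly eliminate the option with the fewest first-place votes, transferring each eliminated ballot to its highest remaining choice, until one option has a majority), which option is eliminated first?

A

Round 1: D 21, C 17, B 4, A 0. A has the fewest and is eliminated.
Round 2: D 21, C 17, B 4. B has the fewest and is eliminated.
Round 3: D 25, C 17. D has a majority.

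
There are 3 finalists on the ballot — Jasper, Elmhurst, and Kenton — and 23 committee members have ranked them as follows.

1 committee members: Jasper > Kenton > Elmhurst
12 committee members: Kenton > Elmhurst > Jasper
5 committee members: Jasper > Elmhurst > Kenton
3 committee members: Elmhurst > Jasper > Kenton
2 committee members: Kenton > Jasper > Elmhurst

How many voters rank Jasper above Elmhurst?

Ballots ranking Jasper above Elmhurst: 1+5+2 = 8.
Ballots ranking Elmhurst above Jasper: 12+3 = 15.
So 8 of 23 voters prefer Jasper to Elmhurst.

8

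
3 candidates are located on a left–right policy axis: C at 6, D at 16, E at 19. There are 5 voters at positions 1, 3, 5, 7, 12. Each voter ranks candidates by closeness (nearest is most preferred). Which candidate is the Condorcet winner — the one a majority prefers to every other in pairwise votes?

C

With single-peaked preferences on a line, the Condorcet winner is the candidate closest to the median voter.
The median voter (position 5) is closest to C at 6.
Check: C vs E — voters closer to C: 5 of 5.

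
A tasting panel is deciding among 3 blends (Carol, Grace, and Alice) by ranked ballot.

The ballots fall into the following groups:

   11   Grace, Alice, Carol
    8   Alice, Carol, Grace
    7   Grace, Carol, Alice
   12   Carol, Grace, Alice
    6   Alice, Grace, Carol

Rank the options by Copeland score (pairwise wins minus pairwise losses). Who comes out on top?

Pairwise results:
  Carol vs Grace: Grace wins 24–20.
  Carol vs Alice: Alice wins 25–19.
  Grace vs Alice: Grace wins 30–14.
Copeland scores (wins − losses):
  Carol: 0 − 2 = -2
  Grace: 2 − 0 = 2
  Alice: 1 − 1 = 0
Grace has the best Copeland score.

Grace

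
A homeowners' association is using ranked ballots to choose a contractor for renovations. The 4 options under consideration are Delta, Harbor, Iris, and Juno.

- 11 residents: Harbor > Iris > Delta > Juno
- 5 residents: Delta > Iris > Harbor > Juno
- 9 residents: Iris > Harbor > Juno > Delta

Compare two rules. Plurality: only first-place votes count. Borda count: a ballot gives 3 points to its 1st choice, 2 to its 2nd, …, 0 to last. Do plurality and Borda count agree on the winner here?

No

Plurality first-place counts: Delta 5, Harbor 11, Iris 9, Juno 0 → Harbor.
Borda totals: Delta 26, Harbor 56, Iris 59, Juno 9 → Iris.
The two rules disagree: plurality picks Harbor, Borda picks Iris.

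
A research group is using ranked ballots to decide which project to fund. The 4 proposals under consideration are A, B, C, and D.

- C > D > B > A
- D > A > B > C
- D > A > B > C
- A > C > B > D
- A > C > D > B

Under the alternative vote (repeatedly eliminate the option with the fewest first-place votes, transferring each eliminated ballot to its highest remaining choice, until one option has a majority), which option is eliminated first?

B

Round 1: A 2, D 2, C 1, B 0. B has the fewest and is eliminated.
Round 2: A 2, D 2, C 1. C has the fewest and is eliminated.
Round 3: D 3, A 2. D has a majority.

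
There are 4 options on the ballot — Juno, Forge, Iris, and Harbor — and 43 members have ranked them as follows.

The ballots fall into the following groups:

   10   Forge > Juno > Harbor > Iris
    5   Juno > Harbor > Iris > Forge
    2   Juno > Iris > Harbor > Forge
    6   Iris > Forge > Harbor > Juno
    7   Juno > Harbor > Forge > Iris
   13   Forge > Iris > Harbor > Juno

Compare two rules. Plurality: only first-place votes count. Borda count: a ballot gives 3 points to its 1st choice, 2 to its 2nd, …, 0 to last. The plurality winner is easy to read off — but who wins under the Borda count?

Plurality first-place counts: Juno 14, Forge 23, Iris 6, Harbor 0 → Forge.
Borda totals: Juno 62, Forge 88, Iris 53, Harbor 55 → Forge.

Forge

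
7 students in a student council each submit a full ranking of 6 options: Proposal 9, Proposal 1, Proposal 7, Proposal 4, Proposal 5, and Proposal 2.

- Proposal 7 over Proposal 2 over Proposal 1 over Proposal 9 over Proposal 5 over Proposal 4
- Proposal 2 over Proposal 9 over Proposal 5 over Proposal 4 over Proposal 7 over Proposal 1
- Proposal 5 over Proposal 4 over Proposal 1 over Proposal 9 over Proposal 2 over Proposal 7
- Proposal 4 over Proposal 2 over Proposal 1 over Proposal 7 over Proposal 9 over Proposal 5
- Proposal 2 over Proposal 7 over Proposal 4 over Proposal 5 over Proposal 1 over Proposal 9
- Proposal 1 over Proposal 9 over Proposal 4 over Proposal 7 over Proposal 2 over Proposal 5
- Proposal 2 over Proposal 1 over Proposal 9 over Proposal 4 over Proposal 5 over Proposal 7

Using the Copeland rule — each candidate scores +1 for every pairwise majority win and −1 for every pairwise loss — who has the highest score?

Pairwise results:
  Proposal 9 vs Proposal 1: Proposal 1 wins 6–1.
  Proposal 9 vs Proposal 7: Proposal 9 wins 4–3.
  Proposal 9 vs Proposal 4: Proposal 9 wins 4–3.
  Proposal 9 vs Proposal 5: Proposal 9 wins 5–2.
  Proposal 9 vs Proposal 2: Proposal 2 wins 5–2.
  Proposal 1 vs Proposal 7: Proposal 1 wins 4–3.
  Proposal 1 vs Proposal 4: Proposal 4 wins 4–3.
  Proposal 1 vs Proposal 5: Proposal 1 wins 4–3.
  Proposal 1 vs Proposal 2: Proposal 2 wins 5–2.
  Proposal 7 vs Proposal 4: Proposal 4 wins 5–2.
  Proposal 7 vs Proposal 5: Proposal 7 wins 4–3.
  Proposal 7 vs Proposal 2: Proposal 2 wins 5–2.
  Proposal 4 vs Proposal 5: Proposal 4 wins 4–3.
  Proposal 4 vs Proposal 2: Proposal 2 wins 4–3.
  Proposal 5 vs Proposal 2: Proposal 2 wins 6–1.
Copeland scores (wins − losses):
  Proposal 9: 3 − 2 = 1
  Proposal 1: 3 − 2 = 1
  Proposal 7: 1 − 4 = -3
  Proposal 4: 3 − 2 = 1
  Proposal 5: 0 − 5 = -5
  Proposal 2: 5 − 0 = 5
Proposal 2 has the best Copeland score.

Proposal 2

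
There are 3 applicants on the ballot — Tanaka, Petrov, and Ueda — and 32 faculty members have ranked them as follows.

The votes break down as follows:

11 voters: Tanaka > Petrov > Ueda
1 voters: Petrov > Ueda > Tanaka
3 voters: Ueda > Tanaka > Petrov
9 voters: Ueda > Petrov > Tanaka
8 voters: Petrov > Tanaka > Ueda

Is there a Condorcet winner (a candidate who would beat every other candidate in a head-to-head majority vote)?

Head-to-head results (32 voters total):
Tanaka vs Petrov: Petrov wins 18–14.
Tanaka vs Ueda: Tanaka wins 19–13.
Petrov vs Ueda: Petrov wins 20–12.
Petrov beats each rival — Tanaka (18–14), Ueda (20–12) — so Petrov is the Condorcet winner.

Yes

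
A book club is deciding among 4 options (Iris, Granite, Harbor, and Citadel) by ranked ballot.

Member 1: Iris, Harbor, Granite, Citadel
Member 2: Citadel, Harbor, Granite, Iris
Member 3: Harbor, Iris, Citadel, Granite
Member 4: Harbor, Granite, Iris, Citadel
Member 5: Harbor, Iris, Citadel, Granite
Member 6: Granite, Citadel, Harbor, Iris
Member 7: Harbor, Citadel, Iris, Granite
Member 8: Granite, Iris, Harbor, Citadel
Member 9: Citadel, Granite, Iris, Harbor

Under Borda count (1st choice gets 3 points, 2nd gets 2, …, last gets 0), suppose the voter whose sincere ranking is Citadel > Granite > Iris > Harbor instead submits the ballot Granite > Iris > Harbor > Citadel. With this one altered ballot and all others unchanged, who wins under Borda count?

Borda totals with the altered ballot: Iris 13, Granite 13, Harbor 19, Citadel 9.
The winner is unchanged: still Harbor.

Harbor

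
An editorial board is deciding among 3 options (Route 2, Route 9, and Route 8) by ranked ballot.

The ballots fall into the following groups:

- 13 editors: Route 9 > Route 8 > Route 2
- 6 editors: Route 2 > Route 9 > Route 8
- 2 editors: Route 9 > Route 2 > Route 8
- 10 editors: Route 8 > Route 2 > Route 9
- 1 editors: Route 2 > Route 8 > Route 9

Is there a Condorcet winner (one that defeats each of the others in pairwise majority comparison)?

Head-to-head results (32 voters total):
Route 2 vs Route 9: Route 2 wins 17–15.
Route 2 vs Route 8: Route 8 wins 23–9.
Route 9 vs Route 8: Route 9 wins 21–11.
No candidate beats all others: Route 2 beats Route 9 beats Route 8 beats Route 2, a majority cycle.

No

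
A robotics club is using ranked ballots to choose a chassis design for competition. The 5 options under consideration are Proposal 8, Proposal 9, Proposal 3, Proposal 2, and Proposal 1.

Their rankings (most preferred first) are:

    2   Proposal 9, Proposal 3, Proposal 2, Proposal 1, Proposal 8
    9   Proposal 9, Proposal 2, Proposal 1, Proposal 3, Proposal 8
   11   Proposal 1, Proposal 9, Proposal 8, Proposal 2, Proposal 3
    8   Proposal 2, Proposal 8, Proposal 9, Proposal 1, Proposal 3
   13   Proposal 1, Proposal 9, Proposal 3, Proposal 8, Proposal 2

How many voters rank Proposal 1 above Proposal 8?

Ballots ranking Proposal 1 above Proposal 8: 2+9+11+13 = 35.
Ballots ranking Proposal 8 above Proposal 1: 8.
So 35 of 43 voters prefer Proposal 1 to Proposal 8.

35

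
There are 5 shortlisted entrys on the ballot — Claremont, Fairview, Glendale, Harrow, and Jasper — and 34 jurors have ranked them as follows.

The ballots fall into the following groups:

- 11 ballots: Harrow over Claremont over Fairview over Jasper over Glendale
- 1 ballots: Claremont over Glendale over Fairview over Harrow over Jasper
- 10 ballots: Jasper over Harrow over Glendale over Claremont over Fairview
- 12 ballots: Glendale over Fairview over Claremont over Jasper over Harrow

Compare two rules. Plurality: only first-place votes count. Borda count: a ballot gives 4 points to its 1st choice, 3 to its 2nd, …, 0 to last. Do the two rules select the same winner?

Plurality first-place counts: Claremont 1, Fairview 0, Glendale 12, Harrow 11, Jasper 10 → Glendale.
Borda totals: Claremont 71, Fairview 60, Glendale 71, Harrow 75, Jasper 63 → Harrow.
The two rules disagree: plurality picks Glendale, Borda picks Harrow.

No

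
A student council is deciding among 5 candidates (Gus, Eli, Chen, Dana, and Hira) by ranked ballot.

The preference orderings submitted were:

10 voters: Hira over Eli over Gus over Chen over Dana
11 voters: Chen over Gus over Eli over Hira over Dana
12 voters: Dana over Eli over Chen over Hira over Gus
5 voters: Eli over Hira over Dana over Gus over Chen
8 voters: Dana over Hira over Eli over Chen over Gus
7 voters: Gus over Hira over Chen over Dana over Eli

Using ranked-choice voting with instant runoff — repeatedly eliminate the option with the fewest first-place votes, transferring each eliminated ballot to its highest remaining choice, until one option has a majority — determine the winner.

Round 1: Dana 20, Chen 11, Hira 10, Gus 7, Eli 5. Eli has the fewest and is eliminated.
Round 2: Dana 20, Hira 15, Chen 11, Gus 7. Gus has the fewest and is eliminated.
Round 3: Hira 22, Dana 20, Chen 11. Chen has the fewest and is eliminated.
Round 4: Hira 33, Dana 20. Hira has a majority.

Hira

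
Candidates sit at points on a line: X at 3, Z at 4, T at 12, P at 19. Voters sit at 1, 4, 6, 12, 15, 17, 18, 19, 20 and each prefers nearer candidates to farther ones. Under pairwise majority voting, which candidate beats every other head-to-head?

T

With single-peaked preferences on a line, the Condorcet winner is the candidate closest to the median voter.
The median voter (position 15) is closest to T at 12.
Check: T vs X — voters closer to T: 6 of 9.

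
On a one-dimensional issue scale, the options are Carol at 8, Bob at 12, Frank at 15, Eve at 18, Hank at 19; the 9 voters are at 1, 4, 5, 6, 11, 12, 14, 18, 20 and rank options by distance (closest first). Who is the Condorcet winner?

With single-peaked preferences on a line, the Condorcet winner is the candidate closest to the median voter.
The median voter (position 11) is closest to Bob at 12.
Check: Bob vs Eve — voters closer to Bob: 7 of 9.

Bob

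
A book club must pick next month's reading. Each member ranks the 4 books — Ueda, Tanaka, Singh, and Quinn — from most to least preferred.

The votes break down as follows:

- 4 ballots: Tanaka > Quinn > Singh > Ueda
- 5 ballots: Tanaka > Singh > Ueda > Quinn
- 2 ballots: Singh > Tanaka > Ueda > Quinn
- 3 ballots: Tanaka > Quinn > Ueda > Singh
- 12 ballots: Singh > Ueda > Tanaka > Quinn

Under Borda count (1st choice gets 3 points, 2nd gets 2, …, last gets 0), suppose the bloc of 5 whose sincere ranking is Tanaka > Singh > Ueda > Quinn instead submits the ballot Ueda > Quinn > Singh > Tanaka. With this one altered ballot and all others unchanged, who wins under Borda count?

Singh

Borda totals with the altered ballot: Ueda 44, Tanaka 37, Singh 51, Quinn 24.
The winner is unchanged: still Singh.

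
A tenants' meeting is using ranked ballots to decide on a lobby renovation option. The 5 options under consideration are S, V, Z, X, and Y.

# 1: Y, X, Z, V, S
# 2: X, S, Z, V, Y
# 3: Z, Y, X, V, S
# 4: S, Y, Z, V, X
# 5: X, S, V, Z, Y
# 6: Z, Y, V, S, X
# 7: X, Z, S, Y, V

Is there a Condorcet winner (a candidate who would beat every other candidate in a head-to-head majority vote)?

No

Head-to-head results (7 voters total):
S vs V: S wins 4–3.
S vs Z: Z wins 4–3.
S vs X: X wins 5–2.
S vs Y: S wins 4–3.
V vs Z: Z wins 6–1.
V vs X: X wins 5–2.
V vs Y: Y wins 5–2.
Z vs X: X wins 4–3.
Z vs Y: Z wins 5–2.
X vs Y: Y wins 4–3.
No candidate beats all others: S beats Y beats X beats S, a majority cycle.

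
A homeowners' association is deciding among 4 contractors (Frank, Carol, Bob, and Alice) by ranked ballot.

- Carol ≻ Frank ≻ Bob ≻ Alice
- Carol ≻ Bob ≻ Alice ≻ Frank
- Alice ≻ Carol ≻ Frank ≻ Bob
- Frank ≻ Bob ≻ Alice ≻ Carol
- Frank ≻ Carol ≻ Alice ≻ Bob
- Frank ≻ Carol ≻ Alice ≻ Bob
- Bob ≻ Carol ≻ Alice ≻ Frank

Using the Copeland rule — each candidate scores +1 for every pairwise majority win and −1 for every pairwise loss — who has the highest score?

Pairwise results:
  Frank vs Carol: Carol wins 4–3.
  Frank vs Bob: Frank wins 5–2.
  Frank vs Alice: Frank wins 4–3.
  Carol vs Bob: Carol wins 5–2.
  Carol vs Alice: Carol wins 5–2.
  Bob vs Alice: Bob wins 4–3.
Copeland scores (wins − losses):
  Frank: 2 − 1 = 1
  Carol: 3 − 0 = 3
  Bob: 1 − 2 = -1
  Alice: 0 − 3 = -3
Carol has the best Copeland score.

Carol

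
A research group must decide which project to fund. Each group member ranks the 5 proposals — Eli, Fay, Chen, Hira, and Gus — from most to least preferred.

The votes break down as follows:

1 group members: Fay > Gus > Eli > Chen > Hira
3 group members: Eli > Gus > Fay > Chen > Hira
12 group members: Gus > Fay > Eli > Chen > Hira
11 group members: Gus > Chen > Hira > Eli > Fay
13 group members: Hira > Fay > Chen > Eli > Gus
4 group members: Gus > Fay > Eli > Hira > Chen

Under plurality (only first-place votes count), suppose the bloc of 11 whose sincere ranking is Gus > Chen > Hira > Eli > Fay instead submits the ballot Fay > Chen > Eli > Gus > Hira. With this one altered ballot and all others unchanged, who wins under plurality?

Gus

First-place totals with the altered ballot: Eli 3, Fay 12, Chen 0, Hira 13, Gus 16.
The winner is unchanged: still Gus.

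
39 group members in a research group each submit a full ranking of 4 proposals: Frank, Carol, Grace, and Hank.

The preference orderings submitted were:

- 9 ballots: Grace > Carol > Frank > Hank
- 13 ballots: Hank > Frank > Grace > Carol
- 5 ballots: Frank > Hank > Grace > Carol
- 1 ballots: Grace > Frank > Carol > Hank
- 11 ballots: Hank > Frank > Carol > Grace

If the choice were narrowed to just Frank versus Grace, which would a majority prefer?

Frank

Ballots ranking Frank above Grace: 13+5+11 = 29.
Ballots ranking Grace above Frank: 9+1 = 10.
Frank wins the head-to-head, 29–10.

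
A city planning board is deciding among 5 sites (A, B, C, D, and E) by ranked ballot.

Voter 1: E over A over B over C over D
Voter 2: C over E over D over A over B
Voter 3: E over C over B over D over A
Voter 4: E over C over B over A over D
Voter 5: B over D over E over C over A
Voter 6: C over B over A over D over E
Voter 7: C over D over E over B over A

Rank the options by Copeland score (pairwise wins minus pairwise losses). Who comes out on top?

E

Pairwise results:
  A vs B: B wins 5–2.
  A vs C: C wins 6–1.
  A vs D: D wins 4–3.
  A vs E: E wins 6–1.
  B vs C: C wins 5–2.
  B vs D: B wins 5–2.
  B vs E: E wins 5–2.
  C vs D: C wins 6–1.
  C vs E: E wins 4–3.
  D vs E: E wins 4–3.
Copeland scores (wins − losses):
  A: 0 − 4 = -4
  B: 2 − 2 = 0
  C: 3 − 1 = 2
  D: 1 − 3 = -2
  E: 4 − 0 = 4
E has the best Copeland score.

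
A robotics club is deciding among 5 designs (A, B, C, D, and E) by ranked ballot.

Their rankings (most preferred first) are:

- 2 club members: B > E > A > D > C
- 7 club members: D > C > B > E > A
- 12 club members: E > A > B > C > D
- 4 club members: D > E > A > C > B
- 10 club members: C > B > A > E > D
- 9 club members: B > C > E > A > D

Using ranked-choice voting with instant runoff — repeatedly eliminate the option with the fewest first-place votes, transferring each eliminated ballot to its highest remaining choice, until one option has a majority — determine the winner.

Round 1: E 12, B 11, D 11, C 10, A 0. A has the fewest and is eliminated.
Round 2: E 12, B 11, D 11, C 10. C has the fewest and is eliminated.
Round 3: B 21, E 12, D 11. D has the fewest and is eliminated.
Round 4: B 28, E 16. B has a majority.

B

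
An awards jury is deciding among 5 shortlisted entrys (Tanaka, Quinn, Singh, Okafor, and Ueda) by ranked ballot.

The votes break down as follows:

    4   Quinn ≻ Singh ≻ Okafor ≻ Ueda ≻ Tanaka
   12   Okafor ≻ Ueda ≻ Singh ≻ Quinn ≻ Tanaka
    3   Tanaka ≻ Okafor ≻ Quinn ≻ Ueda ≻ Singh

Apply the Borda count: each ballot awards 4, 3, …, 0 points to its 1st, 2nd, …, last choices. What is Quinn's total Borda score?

34

Borda scores:
  Tanaka: 4·0 + 12·0 + 3·4 = 12
  Quinn: 4·4 + 12·1 + 3·2 = 34
  Singh: 4·3 + 12·2 + 3·0 = 36
  Okafor: 4·2 + 12·4 + 3·3 = 65
  Ueda: 4·1 + 12·3 + 3·1 = 43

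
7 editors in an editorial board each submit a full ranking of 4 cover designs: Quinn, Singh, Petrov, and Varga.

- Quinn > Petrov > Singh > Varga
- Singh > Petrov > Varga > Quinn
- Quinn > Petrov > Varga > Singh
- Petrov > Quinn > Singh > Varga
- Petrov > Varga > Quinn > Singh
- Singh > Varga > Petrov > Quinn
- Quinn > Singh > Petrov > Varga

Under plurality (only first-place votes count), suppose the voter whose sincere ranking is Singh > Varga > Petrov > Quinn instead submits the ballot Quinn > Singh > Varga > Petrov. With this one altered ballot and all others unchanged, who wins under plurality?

Quinn

First-place totals with the altered ballot: Quinn 4, Singh 1, Petrov 2, Varga 0.
The winner is unchanged: still Quinn.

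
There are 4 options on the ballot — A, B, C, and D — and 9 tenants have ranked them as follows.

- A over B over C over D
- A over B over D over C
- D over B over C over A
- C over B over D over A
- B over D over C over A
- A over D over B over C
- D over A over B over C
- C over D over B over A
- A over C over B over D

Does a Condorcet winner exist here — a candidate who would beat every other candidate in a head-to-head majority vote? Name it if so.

No Condorcet winner

Head-to-head results (9 voters total):
A vs B: A wins 5–4.
A vs C: A wins 5–4.
A vs D: D wins 5–4.
B vs C: B wins 6–3.
B vs D: B wins 5–4.
C vs D: D wins 5–4.
No candidate beats all others: A beats B beats D beats A, a majority cycle.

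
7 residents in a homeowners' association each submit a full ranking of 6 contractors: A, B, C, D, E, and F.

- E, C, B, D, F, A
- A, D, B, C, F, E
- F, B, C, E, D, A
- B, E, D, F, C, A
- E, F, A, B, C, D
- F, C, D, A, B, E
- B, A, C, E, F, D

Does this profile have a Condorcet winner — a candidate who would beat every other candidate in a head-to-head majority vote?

Head-to-head results (7 voters total):
A vs B: B wins 4–3.
A vs C: C wins 4–3.
A vs D: D wins 4–3.
A vs E: E wins 4–3.
A vs F: F wins 5–2.
B vs C: B wins 5–2.
B vs D: B wins 5–2.
B vs E: B wins 5–2.
B vs F: B wins 4–3.
C vs D: C wins 5–2.
C vs E: C wins 4–3.
C vs F: F wins 4–3.
D vs E: E wins 5–2.
D vs F: F wins 4–3.
E vs F: E wins 4–3.
B beats each rival — A (4–3), C (5–2), D (5–2), E (5–2), F (4–3) — so B is the Condorcet winner.

Yes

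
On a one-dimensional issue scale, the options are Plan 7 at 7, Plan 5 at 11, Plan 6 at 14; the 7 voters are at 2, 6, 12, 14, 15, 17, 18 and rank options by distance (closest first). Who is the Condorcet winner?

Plan 6

With single-peaked preferences on a line, the Condorcet winner is the candidate closest to the median voter.
The median voter (position 14) is closest to Plan 6 at 14.
Check: Plan 6 vs Plan 7 — voters closer to Plan 6: 5 of 7.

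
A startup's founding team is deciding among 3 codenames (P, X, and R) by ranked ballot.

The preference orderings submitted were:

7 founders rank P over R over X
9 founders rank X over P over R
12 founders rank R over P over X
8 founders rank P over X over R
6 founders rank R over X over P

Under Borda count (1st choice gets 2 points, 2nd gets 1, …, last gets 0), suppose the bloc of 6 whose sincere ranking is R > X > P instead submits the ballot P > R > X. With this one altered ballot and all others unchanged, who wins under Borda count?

Borda totals with the altered ballot: P 63, X 26, R 37.
The winner is unchanged: still P.

P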